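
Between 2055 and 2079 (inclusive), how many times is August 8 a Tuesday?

Track August 8's weekday year by year (advancing +1, or +2 across a Feb 29):
  2055: Sun  2056: Tue (+2) ✓  2057: Wed (+1)  2058: Thu (+1)  2059: Fri (+1)
  2060: Sun (+2)  2061: Mon (+1)  2062: Tue (+1) ✓  2063: Wed (+1)  2064: Fri (+2)
  2065: Sat (+1)  2066: Sun (+1)  2067: Mon (+1)  2068: Wed (+2)  2069: Thu (+1)
  2070: Fri (+1)  2071: Sat (+1)  2072: Mon (+2)  2073: Tue (+1) ✓  2074: Wed (+1)
  2075: Thu (+1)  2076: Sat (+2)  2077: Sun (+1)  2078: Mon (+1)  2079: Tue (+1) ✓
Tuesday years: 2056, 2062, 2073, 2079 — 4 in total.

4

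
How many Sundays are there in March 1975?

5

March 1975 has 31 days and begins on Saturday.
The first Sunday is March 2.
Sundays fall on 2, 9, 16, 23, 30 — that's 5.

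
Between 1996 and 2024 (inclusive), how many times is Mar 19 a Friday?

4

Track Mar 19's weekday year by year (advancing +1, or +2 across a Feb 29):
  1996: Tue  1997: Wed (+1)  1998: Thu (+1)  1999: Fri (+1) ✓  2000: Sun (+2)
  2001: Mon (+1)  2002: Tue (+1)  2003: Wed (+1)  2004: Fri (+2) ✓  2005: Sat (+1)
  2006: Sun (+1)  2007: Mon (+1)  2008: Wed (+2)  2009: Thu (+1)  2010: Fri (+1) ✓
  2011: Sat (+1)  2012: Mon (+2)  2013: Tue (+1)  2014: Wed (+1)  2015: Thu (+1)
  2016: Sat (+2)  2017: Sun (+1)  2018: Mon (+1)  2019: Tue (+1)  2020: Thu (+2)
  2021: Fri (+1) ✓  2022: Sat (+1)  2023: Sun (+1)  2024: Tue (+2)
Friday years: 1999, 2004, 2010, 2021 — 4 in total.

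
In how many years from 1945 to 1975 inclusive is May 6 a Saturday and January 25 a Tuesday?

1

Check each year's weekday for May 6 and January 25:
  1945: Sun/Thu  1946: Mon/Fri  1947: Tue/Sat  1948: Thu/Sun  1949: Fri/Tue  1950: Sat/Wed  1951: Sun/Thu  1952: Tue/Fri  1953: Wed/Sun  1954: Thu/Mon  1955: Fri/Tue  1956: Sun/Wed  1957: Mon/Fri  1958: Tue/Sat  …(3 more)…  1962: Sun/Thu  1963: Mon/Fri  1964: Wed/Sat  1965: Thu/Mon  1966: Fri/Tue  1967: Sat/Wed  1968: Mon/Thu  1969: Tue/Sat  1970: Wed/Sun  1971: Thu/Mon  1972: Sat/Tue ✓  1973: Sun/Thu  1974: Mon/Fri  1975: Tue/Sat
Both conditions hold in: 1972 — 1.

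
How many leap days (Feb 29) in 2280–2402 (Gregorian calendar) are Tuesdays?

4

Leap years in 2280–2402: 30 of them.
Feb 29 weekday advances by 5 (mod 7) from one leap year to the next four years later (or differs when a century non-leap intervenes).
Leap-day weekdays: 2280:Sun 2284:Fri 2288:Wed 2292:Mon 2296:Sat 2304:Mon 2308:Sat 2312:Thu 2316:Tue✓ 2320:Sun 2324:Fri 2328:Wed 2332:Mon …(4 more)… 2352:Fri 2356:Wed 2360:Mon 2364:Sat 2368:Thu 2372:Tue✓ 2376:Sun 2380:Fri 2384:Wed 2388:Mon 2392:Sat 2396:Thu 2400:Tue✓
Tuesday: 2316, 2344, 2372, 2400 → 4.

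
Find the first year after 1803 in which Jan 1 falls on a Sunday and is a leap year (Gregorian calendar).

Jan 1 advances by 2 weekdays after a leap year and by 1 after a common year.
1803: Jan 1 is Saturday.
1804: Sunday (leap)
1804 begins on a Sunday and is a leap year.

1804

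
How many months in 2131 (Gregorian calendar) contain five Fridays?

4

A month of length L has five Fridays iff its first Friday is on day ≤ L−28 (so day 1–3 in a 31-day month, 1–2 in a 30-day month, day 1 in a leap February).
Checking each month of 2131: Jan starts Mon (31d); Feb starts Thu (28d); Mar starts Thu (31d) ✓; Apr starts Sun (30d); May starts Tue (31d); Jun starts Fri (30d) ✓; Jul starts Sun (31d); Aug starts Wed (31d) ✓; Sep starts Sat (30d); Oct starts Mon (31d); Nov starts Thu (30d) ✓; Dec starts Sat (31d).
Five-Friday months: March, June, August, November → 4.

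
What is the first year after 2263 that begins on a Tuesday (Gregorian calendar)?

2267

Jan 1 advances by 2 weekdays after a leap year and by 1 after a common year.
2263: Jan 1 is Thursday.
2264: Friday (leap)
2265: Sunday
2266: Monday
2267: Tuesday
2267 begins on a Tuesday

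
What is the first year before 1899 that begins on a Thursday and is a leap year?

1880

Jan 1 advances by 2 weekdays after a leap year and by 1 after a common year.
1899: Jan 1 is Sunday.
1898: Saturday
1897: Friday
1896: Wednesday (leap)
1895: Tuesday
1894: Monday
1893: Sunday
1892: Friday (leap)
1891: Thursday
1890: Wednesday
1889: Tuesday
1888: Sunday (leap)
1887: Saturday
1886: Friday
1885: Thursday
1884: Tuesday (leap)
1883: Monday
1882: Sunday
1881: Saturday
1880: Thursday (leap)
1880 begins on a Thursday and is a leap year.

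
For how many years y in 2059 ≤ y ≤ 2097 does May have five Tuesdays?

17

May has 31 days; it has five Tuesdays when Tuesday falls among the first (month-length − 28) days — i.e. when May 1 is one of Tuesday/Monday/Sunday.
May 1 by year: 2059:Thu 2060:Sat 2061:Sun✓ 2062:Mon✓ 2063:Tue✓ 2064:Thu 2065:Fri 2066:Sat 2067:Sun✓ 2068:Tue✓ 2069:Wed 2070:Thu 2071:Fri 2072:Sun✓ 2073:Mon✓ …(9 more)… 2083:Sat 2084:Mon✓ 2085:Tue✓ 2086:Wed 2087:Thu 2088:Sat 2089:Sun✓ 2090:Mon✓ 2091:Tue✓ 2092:Thu 2093:Fri 2094:Sat 2095:Sun✓ 2096:Tue✓ 2097:Wed
Years with five Tuesdays: 2061, 2062, 2063, 2067, 2068, 2072, 2073, 2074, 2078, 2079, 2084, 2085, 2089, 2090, 2091, 2095, 2096 → 17.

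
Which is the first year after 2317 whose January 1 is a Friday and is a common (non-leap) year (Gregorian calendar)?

Jan 1 advances by 2 weekdays after a leap year and by 1 after a common year.
2317: Jan 1 is Monday.
2318: Tuesday
2319: Wednesday
2320: Thursday (leap)
2321: Saturday
2322: Sunday
2323: Monday
2324: Tuesday (leap)
2325: Thursday
2326: Friday
2326 begins on a Friday and is a common year.

2326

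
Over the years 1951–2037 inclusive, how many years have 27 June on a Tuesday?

12

Track 27 June's weekday year by year (advancing +1, or +2 across a Feb 29):
  1951: Wed  1952: Fri (+2)  1953: Sat (+1)  1954: Sun (+1)  1955: Mon (+1)
  1956: Wed (+2)  1957: Thu (+1)  1958: Fri (+1)  1959: Sat (+1)  1960: Mon (+2)
  1961: Tue (+1) ✓  1962: Wed (+1)  1963: Thu (+1)  1964: Sat (+2)  … (59 more years) …
  2024: Thu (+2)  2025: Fri (+1)  2026: Sat (+1)  2027: Sun (+1)  2028: Tue (+2) ✓
  2029: Wed (+1)  2030: Thu (+1)  2031: Fri (+1)  2032: Sun (+2)  2033: Mon (+1)
  2034: Tue (+1) ✓  2035: Wed (+1)  2036: Fri (+2)  2037: Sat (+1)
Tuesday years: 1961, 1967, 1972, 1978, 1989, 1995, 2000, 2006, 2017, 2023, 2028, 2034 — 12 in total.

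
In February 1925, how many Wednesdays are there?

February 1925 has 28 days and begins on Sunday.
The first Wednesday is February 4.
Wednesdays fall on 4, 11, 18, 25 — that's 4.

4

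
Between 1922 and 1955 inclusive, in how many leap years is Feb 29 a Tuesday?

Leap years in 1922–1955: 8 of them.
Feb 29 weekday advances by 5 (mod 7) from one leap year to the next four years later (or differs when a century non-leap intervenes).
Leap-day weekdays: 1924:Fri 1928:Wed 1932:Mon 1936:Sat 1940:Thu 1944:Tue✓ 1948:Sun 1952:Fri
Tuesday: 1944 → 1.

1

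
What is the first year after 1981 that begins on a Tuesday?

1985

Jan 1 advances by 2 weekdays after a leap year and by 1 after a common year.
1981: Jan 1 is Thursday.
1982: Friday
1983: Saturday
1984: Sunday (leap)
1985: Tuesday
1985 begins on a Tuesday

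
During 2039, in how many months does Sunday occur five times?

A month of length L has five Sundays iff its first Sunday is on day ≤ L−28 (so day 1–3 in a 31-day month, 1–2 in a 30-day month, day 1 in a leap February).
Checking each month of 2039: Jan starts Sat (31d) ✓; Feb starts Tue (28d); Mar starts Tue (31d); Apr starts Fri (30d); May starts Sun (31d) ✓; Jun starts Wed (30d); Jul starts Fri (31d) ✓; Aug starts Mon (31d); Sep starts Thu (30d); Oct starts Sat (31d) ✓; Nov starts Tue (30d); Dec starts Thu (31d).
Five-Sunday months: January, May, July, October → 4.

4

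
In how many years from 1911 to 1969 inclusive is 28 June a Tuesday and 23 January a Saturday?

Check each year's weekday for 28 June and 23 January:
  1911: Wed/Mon  1912: Fri/Tue  1913: Sat/Thu  1914: Sun/Fri  1915: Mon/Sat  1916: Wed/Sun  1917: Thu/Tue  1918: Fri/Wed  1919: Sat/Thu  1920: Mon/Fri  1921: Tue/Sun  1922: Wed/Mon  1923: Thu/Tue  1924: Sat/Wed  …(31 more)…  1956: Thu/Mon  1957: Fri/Wed  1958: Sat/Thu  1959: Sun/Fri  1960: Tue/Sat ✓  1961: Wed/Mon  1962: Thu/Tue  1963: Fri/Wed  1964: Sun/Thu  1965: Mon/Sat  1966: Tue/Sun  1967: Wed/Mon  1968: Fri/Tue  1969: Sat/Thu
Both conditions hold in: 1932, 1960 — 2.

2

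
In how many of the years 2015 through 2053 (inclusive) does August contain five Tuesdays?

August has 31 days; it has five Tuesdays when Tuesday falls among the first (month-length − 28) days — i.e. when August 1 is one of Tuesday/Monday/Sunday.
August 1 by year: 2015:Sat 2016:Mon✓ 2017:Tue✓ 2018:Wed 2019:Thu 2020:Sat 2021:Sun✓ 2022:Mon✓ 2023:Tue✓ 2024:Thu 2025:Fri 2026:Sat 2027:Sun✓ 2028:Tue✓ 2029:Wed …(9 more)… 2039:Mon✓ 2040:Wed 2041:Thu 2042:Fri 2043:Sat 2044:Mon✓ 2045:Tue✓ 2046:Wed 2047:Thu 2048:Sat 2049:Sun✓ 2050:Mon✓ 2051:Tue✓ 2052:Thu 2053:Fri
Years with five Tuesdays: 2016, 2017, 2021, 2022, 2023, 2027, 2028, 2032, 2033, 2034, 2038, 2039, 2044, 2045, 2049, 2050, 2051 → 17.

17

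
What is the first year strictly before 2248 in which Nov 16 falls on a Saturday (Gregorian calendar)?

From one year to the next, a fixed date's weekday advances by 1, or by 2 when a Feb 29 lies between the two dates.
2248: November 16 is Thursday.
2247: Tuesday (−2)
2246: Monday (−1)
2245: Sunday (−1)
2244: Saturday (−1)
Nov 16 falls on a Saturday in 2244.

2244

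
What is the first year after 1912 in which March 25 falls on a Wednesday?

1914

From one year to the next, a fixed date's weekday advances by 1, or by 2 when a Feb 29 lies between the two dates.
1912: March 25 is Monday.
1913: Tuesday (+1)
1914: Wednesday (+1)
March 25 falls on a Wednesday in 1914.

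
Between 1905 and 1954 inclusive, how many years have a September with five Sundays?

September has 30 days; it has five Sundays when Sunday falls among the first (month-length − 28) days — i.e. when September 1 is one of Sunday/Saturday.
September 1 by year: 1905:Fri 1906:Sat✓ 1907:Sun✓ 1908:Tue 1909:Wed 1910:Thu 1911:Fri 1912:Sun✓ 1913:Mon 1914:Tue 1915:Wed 1916:Fri 1917:Sat✓ 1918:Sun✓ 1919:Mon …(20 more)… 1940:Sun✓ 1941:Mon 1942:Tue 1943:Wed 1944:Fri 1945:Sat✓ 1946:Sun✓ 1947:Mon 1948:Wed 1949:Thu 1950:Fri 1951:Sat✓ 1952:Mon 1953:Tue 1954:Wed
Years with five Sundays: 1906, 1907, 1912, 1917, 1918, 1923, 1928, 1929, 1934, 1935, 1940, 1945, 1946, 1951 → 14.

14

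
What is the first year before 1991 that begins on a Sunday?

Jan 1 advances by 2 weekdays after a leap year and by 1 after a common year.
1991: Jan 1 is Tuesday.
1990: Monday
1989: Sunday
1989 begins on a Sunday

1989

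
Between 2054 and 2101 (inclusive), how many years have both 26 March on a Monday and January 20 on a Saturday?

Check each year's weekday for 26 March and January 20:
  2054: Thu/Tue  2055: Fri/Wed  2056: Sun/Thu  2057: Mon/Sat ✓  2058: Tue/Sun  2059: Wed/Mon  2060: Fri/Tue  2061: Sat/Thu  2062: Sun/Fri  2063: Mon/Sat ✓  2064: Wed/Sun  2065: Thu/Tue  2066: Fri/Wed  2067: Sat/Thu  …(20 more)…  2088: Fri/Tue  2089: Sat/Thu  2090: Sun/Fri  2091: Mon/Sat ✓  2092: Wed/Sun  2093: Thu/Tue  2094: Fri/Wed  2095: Sat/Thu  2096: Mon/Fri  2097: Tue/Sun  2098: Wed/Mon  2099: Thu/Tue  2100: Fri/Wed  2101: Sat/Thu
Both conditions hold in: 2057, 2063, 2074, 2085, 2091 — 5.

5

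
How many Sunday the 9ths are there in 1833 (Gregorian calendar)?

1

Check the 9th of each month of 1833: Jan 9: Wed, Feb 9: Sat, Mar 9: Sat, Apr 9: Tue, May 9: Thu, Jun 9: Sun, Jul 9: Tue, Aug 9: Fri, Sep 9: Mon, Oct 9: Wed, Nov 9: Sat, Dec 9: Mon.
Sunday occurs in June — 1 month.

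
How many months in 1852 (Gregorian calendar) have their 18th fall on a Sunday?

3

Check the 18th of each month of 1852: Jan 18: Sun, Feb 18: Wed, Mar 18: Thu, Apr 18: Sun, May 18: Tue, Jun 18: Fri, Jul 18: Sun, Aug 18: Wed, Sep 18: Sat, Oct 18: Mon, Nov 18: Thu, Dec 18: Sat.
Sunday occurs in January, April, July — 3 months.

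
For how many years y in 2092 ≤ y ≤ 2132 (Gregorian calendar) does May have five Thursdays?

May has 31 days; it has five Thursdays when Thursday falls among the first (month-length − 28) days — i.e. when May 1 is one of Thursday/Wednesday/Tuesday.
May 1 by year: 2092:Thu✓ 2093:Fri 2094:Sat 2095:Sun 2096:Tue✓ 2097:Wed✓ 2098:Thu✓ 2099:Fri 2100:Sat 2101:Sun 2102:Mon 2103:Tue✓ 2104:Thu✓ 2105:Fri 2106:Sat …(11 more)… 2118:Sun 2119:Mon 2120:Wed✓ 2121:Thu✓ 2122:Fri 2123:Sat 2124:Mon 2125:Tue✓ 2126:Wed✓ 2127:Thu✓ 2128:Sat 2129:Sun 2130:Mon 2131:Tue✓ 2132:Thu✓
Years with five Thursdays: 2092, 2096, 2097, 2098, 2103, 2104, 2108, 2109, 2110, 2114, 2115, 2120, 2121, 2125, 2126, 2127, 2131, 2132 → 18.

18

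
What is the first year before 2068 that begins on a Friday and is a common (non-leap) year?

2066

Jan 1 advances by 2 weekdays after a leap year and by 1 after a common year.
2068: Jan 1 is Sunday (leap).
2067: Saturday
2066: Friday
2066 begins on a Friday and is a common year.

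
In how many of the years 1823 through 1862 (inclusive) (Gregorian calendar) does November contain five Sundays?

12

November has 30 days; it has five Sundays when Sunday falls among the first (month-length − 28) days — i.e. when November 1 is one of Sunday/Saturday.
November 1 by year: 1823:Sat✓ 1824:Mon 1825:Tue 1826:Wed 1827:Thu 1828:Sat✓ 1829:Sun✓ 1830:Mon 1831:Tue 1832:Thu 1833:Fri 1834:Sat✓ 1835:Sun✓ 1836:Tue 1837:Wed …(10 more)… 1848:Wed 1849:Thu 1850:Fri 1851:Sat✓ 1852:Mon 1853:Tue 1854:Wed 1855:Thu 1856:Sat✓ 1857:Sun✓ 1858:Mon 1859:Tue 1860:Thu 1861:Fri 1862:Sat✓
Years with five Sundays: 1823, 1828, 1829, 1834, 1835, 1840, 1845, 1846, 1851, 1856, 1857, 1862 → 12.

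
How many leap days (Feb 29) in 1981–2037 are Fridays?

Leap years in 1981–2037: 14 of them.
Feb 29 weekday advances by 5 (mod 7) from one leap year to the next four years later (or differs when a century non-leap intervenes).
Leap-day weekdays: 1984:Wed 1988:Mon 1992:Sat 1996:Thu 2000:Tue 2004:Sun 2008:Fri✓ 2012:Wed 2016:Mon 2020:Sat 2024:Thu 2028:Tue 2032:Sun 2036:Fri✓
Friday: 2008, 2036 → 2.

2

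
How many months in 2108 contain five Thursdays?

4

A month of length L has five Thursdays iff its first Thursday is on day ≤ L−28 (so day 1–3 in a 31-day month, 1–2 in a 30-day month, day 1 in a leap February).
Checking each month of 2108: Jan starts Sun (31d); Feb starts Wed (29d); Mar starts Thu (31d) ✓; Apr starts Sun (30d); May starts Tue (31d) ✓; Jun starts Fri (30d); Jul starts Sun (31d); Aug starts Wed (31d) ✓; Sep starts Sat (30d); Oct starts Mon (31d); Nov starts Thu (30d) ✓; Dec starts Sat (31d).
Five-Thursday months: March, May, August, November → 4.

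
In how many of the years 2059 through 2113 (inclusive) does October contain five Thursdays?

23

October has 31 days; it has five Thursdays when Thursday falls among the first (month-length − 28) days — i.e. when October 1 is one of Thursday/Wednesday/Tuesday.
October 1 by year: 2059:Wed✓ 2060:Fri 2061:Sat 2062:Sun 2063:Mon 2064:Wed✓ 2065:Thu✓ 2066:Fri 2067:Sat 2068:Mon 2069:Tue✓ 2070:Wed✓ 2071:Thu✓ 2072:Sat 2073:Sun …(25 more)… 2099:Thu✓ 2100:Fri 2101:Sat 2102:Sun 2103:Mon 2104:Wed✓ 2105:Thu✓ 2106:Fri 2107:Sat 2108:Mon 2109:Tue✓ 2110:Wed✓ 2111:Thu✓ 2112:Sat 2113:Sun
Years with five Thursdays: 2059, 2064, 2065, 2069, 2070, 2071, 2075, 2076, 2080, 2081, 2082, 2086, 2087, 2092, 2093, 2097, 2098, 2099, 2104, 2105, 2109, 2110, 2111 → 23.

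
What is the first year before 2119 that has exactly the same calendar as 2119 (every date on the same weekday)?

2113

Two years share a calendar iff Jan 1 falls on the same weekday and both are leap or both are common. 2119: Jan 1 is Sunday, common year.
2118: Jan 1 Saturday, common
2117: Jan 1 Friday, common
2116: Jan 1 Wednesday, leap
2115: Jan 1 Tuesday, common
2114: Jan 1 Monday, common
2113: Jan 1 Sunday, common
2113 matches on both conditions.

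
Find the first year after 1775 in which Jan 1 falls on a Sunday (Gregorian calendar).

Jan 1 advances by 2 weekdays after a leap year and by 1 after a common year.
1775: Jan 1 is Sunday.
1776: Monday (leap)
1777: Wednesday
1778: Thursday
1779: Friday
1780: Saturday (leap)
1781: Monday
1782: Tuesday
1783: Wednesday
1784: Thursday (leap)
1785: Saturday
1786: Sunday
1786 begins on a Sunday

1786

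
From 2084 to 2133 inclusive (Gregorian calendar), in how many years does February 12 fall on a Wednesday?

6

Track February 12's weekday year by year (advancing +1, or +2 across a Feb 29):
  2084: Sat  2085: Mon (+2)  2086: Tue (+1)  2087: Wed (+1) ✓  2088: Thu (+1)
  2089: Sat (+2)  2090: Sun (+1)  2091: Mon (+1)  2092: Tue (+1)  2093: Thu (+2)
  2094: Fri (+1)  2095: Sat (+1)  2096: Sun (+1)  2097: Tue (+2)  … (22 more years) …
  2120: Mon (+1)  2121: Wed (+2) ✓  2122: Thu (+1)  2123: Fri (+1)  2124: Sat (+1)
  2125: Mon (+2)  2126: Tue (+1)  2127: Wed (+1) ✓  2128: Thu (+1)  2129: Sat (+2)
  2130: Sun (+1)  2131: Mon (+1)  2132: Tue (+1)  2133: Thu (+2)
Wednesday years: 2087, 2098, 2110, 2116, 2121, 2127 — 6 in total.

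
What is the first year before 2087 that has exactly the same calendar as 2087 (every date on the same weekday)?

2081

Two years share a calendar iff Jan 1 falls on the same weekday and both are leap or both are common. 2087: Jan 1 is Wednesday, common year.
2086: Jan 1 Tuesday, common
2085: Jan 1 Monday, common
2084: Jan 1 Saturday, leap
2083: Jan 1 Friday, common
2082: Jan 1 Thursday, common
2081: Jan 1 Wednesday, common
2081 matches on both conditions.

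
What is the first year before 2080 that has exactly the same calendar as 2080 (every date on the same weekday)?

2052

Two years share a calendar iff Jan 1 falls on the same weekday and both are leap or both are common. 2080: Jan 1 is Monday, leap year.
2079: Jan 1 Sunday, common
2078: Jan 1 Saturday, common
2077: Jan 1 Friday, common
2076: Jan 1 Wednesday, leap
2075: Jan 1 Tuesday, common
2074: Jan 1 Monday, common
2073: Jan 1 Sunday, common
2072: Jan 1 Friday, leap
2071: Jan 1 Thursday, common
2070: Jan 1 Wednesday, common
2069: Jan 1 Tuesday, common
2068: Jan 1 Sunday, leap
2067: Jan 1 Saturday, common
2066: Jan 1 Friday, common
2065: Jan 1 Thursday, common
2064: Jan 1 Tuesday, leap
2063: Jan 1 Monday, common
2062: Jan 1 Sunday, common
2061: Jan 1 Saturday, common
2060: Jan 1 Thursday, leap
2059: Jan 1 Wednesday, common
2058: Jan 1 Tuesday, common
2057: Jan 1 Monday, common
2056: Jan 1 Saturday, leap
2055: Jan 1 Friday, common
2054: Jan 1 Thursday, common
2053: Jan 1 Wednesday, common
2052: Jan 1 Monday, leap
2052 matches on both conditions.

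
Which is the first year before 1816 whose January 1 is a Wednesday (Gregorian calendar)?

1812

Jan 1 advances by 2 weekdays after a leap year and by 1 after a common year.
1816: Jan 1 is Monday (leap).
1815: Sunday
1814: Saturday
1813: Friday
1812: Wednesday (leap)
1812 begins on a Wednesday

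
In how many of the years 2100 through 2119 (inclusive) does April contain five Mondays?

April has 30 days; it has five Mondays when Monday falls among the first (month-length − 28) days — i.e. when April 1 is one of Monday/Sunday.
April 1 by year: 2100:Thu 2101:Fri 2102:Sat 2103:Sun✓ 2104:Tue 2105:Wed 2106:Thu 2107:Fri 2108:Sun✓ 2109:Mon✓ 2110:Tue 2111:Wed 2112:Fri 2113:Sat 2114:Sun✓ 2115:Mon✓ 2116:Wed 2117:Thu 2118:Fri 2119:Sat
Years with five Mondays: 2103, 2108, 2109, 2114, 2115 → 5.

5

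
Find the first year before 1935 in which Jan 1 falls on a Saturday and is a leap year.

Jan 1 advances by 2 weekdays after a leap year and by 1 after a common year.
1935: Jan 1 is Tuesday.
1934: Monday
1933: Sunday
1932: Friday (leap)
1931: Thursday
1930: Wednesday
1929: Tuesday
1928: Sunday (leap)
1927: Saturday
1926: Friday
1925: Thursday
1924: Tuesday (leap)
1923: Monday
1922: Sunday
1921: Saturday
1920: Thursday (leap)
1919: Wednesday
1918: Tuesday
1917: Monday
1916: Saturday (leap)
1916 begins on a Saturday and is a leap year.

1916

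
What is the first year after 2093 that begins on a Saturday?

Jan 1 advances by 2 weekdays after a leap year and by 1 after a common year.
2093: Jan 1 is Thursday.
2094: Friday
2095: Saturday
2095 begins on a Saturday

2095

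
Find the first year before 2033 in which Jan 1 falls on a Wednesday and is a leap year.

Jan 1 advances by 2 weekdays after a leap year and by 1 after a common year.
2033: Jan 1 is Saturday.
2032: Thursday (leap)
2031: Wednesday
2030: Tuesday
2029: Monday
2028: Saturday (leap)
2027: Friday
2026: Thursday
2025: Wednesday
2024: Monday (leap)
2023: Sunday
2022: Saturday
2021: Friday
2020: Wednesday (leap)
2020 begins on a Wednesday and is a leap year.

2020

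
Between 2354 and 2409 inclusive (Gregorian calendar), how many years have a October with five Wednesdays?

24

October has 31 days; it has five Wednesdays when Wednesday falls among the first (month-length − 28) days — i.e. when October 1 is one of Wednesday/Tuesday/Monday.
October 1 by year: 2354:Fri 2355:Sat 2356:Mon✓ 2357:Tue✓ 2358:Wed✓ 2359:Thu 2360:Sat 2361:Sun 2362:Mon✓ 2363:Tue✓ 2364:Thu 2365:Fri 2366:Sat 2367:Sun 2368:Tue✓ …(26 more)… 2395:Sun 2396:Tue✓ 2397:Wed✓ 2398:Thu 2399:Fri 2400:Sun 2401:Mon✓ 2402:Tue✓ 2403:Wed✓ 2404:Fri 2405:Sat 2406:Sun 2407:Mon✓ 2408:Wed✓ 2409:Thu
Years with five Wednesdays: 2356, 2357, 2358, 2362, 2363, 2368, 2369, 2373, 2374, 2375, 2379, 2380, 2384, 2385, 2386, 2390, 2391, 2396, 2397, 2401, 2402, 2403, 2407, 2408 → 24.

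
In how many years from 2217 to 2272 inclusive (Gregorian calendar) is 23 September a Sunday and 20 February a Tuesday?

6

Check each year's weekday for 23 September and 20 February:
  2217: Tue/Thu  2218: Wed/Fri  2219: Thu/Sat  2220: Sat/Sun  2221: Sun/Tue ✓  2222: Mon/Wed  2223: Tue/Thu  2224: Thu/Fri  2225: Fri/Sun  2226: Sat/Mon  2227: Sun/Tue ✓  2228: Tue/Wed  2229: Wed/Fri  2230: Thu/Sat  …(28 more)…  2259: Fri/Sun  2260: Sun/Mon  2261: Mon/Wed  2262: Tue/Thu  2263: Wed/Fri  2264: Fri/Sat  2265: Sat/Mon  2266: Sun/Tue ✓  2267: Mon/Wed  2268: Wed/Thu  2269: Thu/Sat  2270: Fri/Sun  2271: Sat/Mon  2272: Mon/Tue
Both conditions hold in: 2221, 2227, 2238, 2249, 2255, 2266 — 6.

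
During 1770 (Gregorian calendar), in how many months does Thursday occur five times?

A month of length L has five Thursdays iff its first Thursday is on day ≤ L−28 (so day 1–3 in a 31-day month, 1–2 in a 30-day month, day 1 in a leap February).
Checking each month of 1770: Jan starts Mon (31d); Feb starts Thu (28d); Mar starts Thu (31d) ✓; Apr starts Sun (30d); May starts Tue (31d) ✓; Jun starts Fri (30d); Jul starts Sun (31d); Aug starts Wed (31d) ✓; Sep starts Sat (30d); Oct starts Mon (31d); Nov starts Thu (30d) ✓; Dec starts Sat (31d).
Five-Thursday months: March, May, August, November → 4.

4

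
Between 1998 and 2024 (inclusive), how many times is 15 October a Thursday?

Track 15 October's weekday year by year (advancing +1, or +2 across a Feb 29):
  1998: Thu ✓  1999: Fri (+1)  2000: Sun (+2)  2001: Mon (+1)  2002: Tue (+1)
  2003: Wed (+1)  2004: Fri (+2)  2005: Sat (+1)  2006: Sun (+1)  2007: Mon (+1)
  2008: Wed (+2)  2009: Thu (+1) ✓  2010: Fri (+1)  2011: Sat (+1)  2012: Mon (+2)
  2013: Tue (+1)  2014: Wed (+1)  2015: Thu (+1) ✓  2016: Sat (+2)  2017: Sun (+1)
  2018: Mon (+1)  2019: Tue (+1)  2020: Thu (+2) ✓  2021: Fri (+1)  2022: Sat (+1)
  2023: Sun (+1)  2024: Tue (+2)
Thursday years: 1998, 2009, 2015, 2020 — 4 in total.

4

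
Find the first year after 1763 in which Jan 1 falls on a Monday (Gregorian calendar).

Jan 1 advances by 2 weekdays after a leap year and by 1 after a common year.
1763: Jan 1 is Saturday.
1764: Sunday (leap)
1765: Tuesday
1766: Wednesday
1767: Thursday
1768: Friday (leap)
1769: Sunday
1770: Monday
1770 begins on a Monday

1770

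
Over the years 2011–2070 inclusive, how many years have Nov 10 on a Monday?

Track Nov 10's weekday year by year (advancing +1, or +2 across a Feb 29):
  2011: Thu  2012: Sat (+2)  2013: Sun (+1)  2014: Mon (+1) ✓  2015: Tue (+1)
  2016: Thu (+2)  2017: Fri (+1)  2018: Sat (+1)  2019: Sun (+1)  2020: Tue (+2)
  2021: Wed (+1)  2022: Thu (+1)  2023: Fri (+1)  2024: Sun (+2)  … (32 more years) …
  2057: Sat (+1)  2058: Sun (+1)  2059: Mon (+1) ✓  2060: Wed (+2)  2061: Thu (+1)
  2062: Fri (+1)  2063: Sat (+1)  2064: Mon (+2) ✓  2065: Tue (+1)  2066: Wed (+1)
  2067: Thu (+1)  2068: Sat (+2)  2069: Sun (+1)  2070: Mon (+1) ✓
Monday years: 2014, 2025, 2031, 2036, 2042, 2053, 2059, 2064, 2070 — 9 in total.

9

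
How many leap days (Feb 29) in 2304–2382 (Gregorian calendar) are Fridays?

3

Leap years in 2304–2382: 20 of them.
Feb 29 weekday advances by 5 (mod 7) from one leap year to the next four years later (or differs when a century non-leap intervenes).
Leap-day weekdays: 2304:Mon 2308:Sat 2312:Thu 2316:Tue 2320:Sun 2324:Fri✓ 2328:Wed 2332:Mon 2336:Sat 2340:Thu 2344:Tue 2348:Sun 2352:Fri✓ 2356:Wed 2360:Mon 2364:Sat 2368:Thu 2372:Tue 2376:Sun 2380:Fri✓
Friday: 2324, 2352, 2380 → 3.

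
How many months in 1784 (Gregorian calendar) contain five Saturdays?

A month of length L has five Saturdays iff its first Saturday is on day ≤ L−28 (so day 1–3 in a 31-day month, 1–2 in a 30-day month, day 1 in a leap February).
Checking each month of 1784: Jan starts Thu (31d) ✓; Feb starts Sun (29d); Mar starts Mon (31d); Apr starts Thu (30d); May starts Sat (31d) ✓; Jun starts Tue (30d); Jul starts Thu (31d) ✓; Aug starts Sun (31d); Sep starts Wed (30d); Oct starts Fri (31d) ✓; Nov starts Mon (30d); Dec starts Wed (31d).
Five-Saturday months: January, May, July, October → 4.

4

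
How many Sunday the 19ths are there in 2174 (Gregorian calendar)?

1

Check the 19th of each month of 2174: Jan 19: Wed, Feb 19: Sat, Mar 19: Sat, Apr 19: Tue, May 19: Thu, Jun 19: Sun, Jul 19: Tue, Aug 19: Fri, Sep 19: Mon, Oct 19: Wed, Nov 19: Sat, Dec 19: Mon.
Sunday occurs in June — 1 month.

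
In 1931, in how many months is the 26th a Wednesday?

1

Check the 26th of each month of 1931: Jan 26: Mon, Feb 26: Thu, Mar 26: Thu, Apr 26: Sun, May 26: Tue, Jun 26: Fri, Jul 26: Sun, Aug 26: Wed, Sep 26: Sat, Oct 26: Mon, Nov 26: Thu, Dec 26: Sat.
Wednesday occurs in August — 1 month.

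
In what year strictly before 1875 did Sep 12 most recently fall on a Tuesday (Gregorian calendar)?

From one year to the next, a fixed date's weekday advances by 1, or by 2 when a Feb 29 lies between the two dates.
1875: September 12 is Sunday.
1874: Saturday (−1)
1873: Friday (−1)
1872: Thursday (−1)
1871: Tuesday (−2)
Sep 12 falls on a Tuesday in 1871.

1871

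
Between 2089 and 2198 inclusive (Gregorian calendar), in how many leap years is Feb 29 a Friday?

5

Leap years in 2089–2198: 26 of them.
Feb 29 weekday advances by 5 (mod 7) from one leap year to the next four years later (or differs when a century non-leap intervenes).
Leap-day weekdays: 2092:Fri✓ 2096:Wed 2104:Fri✓ 2108:Wed 2112:Mon 2116:Sat 2120:Thu 2124:Tue 2128:Sun 2132:Fri✓ 2136:Wed 2140:Mon 2144:Sat 2148:Thu 2152:Tue 2156:Sun 2160:Fri✓ 2164:Wed 2168:Mon 2172:Sat 2176:Thu 2180:Tue 2184:Sun 2188:Fri✓ 2192:Wed 2196:Mon
Friday: 2092, 2104, 2132, 2160, 2188 → 5.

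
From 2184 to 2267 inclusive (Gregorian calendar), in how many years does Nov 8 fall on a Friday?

Track Nov 8's weekday year by year (advancing +1, or +2 across a Feb 29):
  2184: Mon  2185: Tue (+1)  2186: Wed (+1)  2187: Thu (+1)  2188: Sat (+2)
  2189: Sun (+1)  2190: Mon (+1)  2191: Tue (+1)  2192: Thu (+2)  2193: Fri (+1) ✓
  2194: Sat (+1)  2195: Sun (+1)  2196: Tue (+2)  2197: Wed (+1)  … (56 more years) …
  2254: Wed (+1)  2255: Thu (+1)  2256: Sat (+2)  2257: Sun (+1)  2258: Mon (+1)
  2259: Tue (+1)  2260: Thu (+2)  2261: Fri (+1) ✓  2262: Sat (+1)  2263: Sun (+1)
  2264: Tue (+2)  2265: Wed (+1)  2266: Thu (+1)  2267: Fri (+1) ✓
Friday years: 2193, 2199, 2205, 2211, 2216, 2222, 2233, 2239, 2244, 2250, 2261, 2267 — 12 in total.

12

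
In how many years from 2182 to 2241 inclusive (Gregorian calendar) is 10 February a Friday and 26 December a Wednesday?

Check each year's weekday for 10 February and 26 December:
  2182: Sun/Thu  2183: Mon/Fri  2184: Tue/Sun  2185: Thu/Mon  2186: Fri/Tue  2187: Sat/Wed  2188: Sun/Fri  2189: Tue/Sat  2190: Wed/Sun  2191: Thu/Mon  2192: Fri/Wed ✓  2193: Sun/Thu  2194: Mon/Fri  2195: Tue/Sat  …(32 more)…  2228: Sun/Fri  2229: Tue/Sat  2230: Wed/Sun  2231: Thu/Mon  2232: Fri/Wed ✓  2233: Sun/Thu  2234: Mon/Fri  2235: Tue/Sat  2236: Wed/Mon  2237: Fri/Tue  2238: Sat/Wed  2239: Sun/Thu  2240: Mon/Sat  2241: Wed/Sun
Both conditions hold in: 2192, 2204, 2232 — 3.

3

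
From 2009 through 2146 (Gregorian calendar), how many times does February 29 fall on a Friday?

Leap years in 2009–2146: 33 of them.
Feb 29 weekday advances by 5 (mod 7) from one leap year to the next four years later (or differs when a century non-leap intervenes).
Leap-day weekdays: 2012:Wed 2016:Mon 2020:Sat 2024:Thu 2028:Tue 2032:Sun 2036:Fri✓ 2040:Wed 2044:Mon 2048:Sat 2052:Thu 2056:Tue 2060:Sun …(7 more)… 2092:Fri✓ 2096:Wed 2104:Fri✓ 2108:Wed 2112:Mon 2116:Sat 2120:Thu 2124:Tue 2128:Sun 2132:Fri✓ 2136:Wed 2140:Mon 2144:Sat
Friday: 2036, 2064, 2092, 2104, 2132 → 5.

5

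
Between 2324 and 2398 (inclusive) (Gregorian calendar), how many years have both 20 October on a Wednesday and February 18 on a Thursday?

8

Check each year's weekday for 20 October and February 18:
  2324: Mon/Mon  2325: Tue/Wed  2326: Wed/Thu ✓  2327: Thu/Fri  2328: Sat/Sat  2329: Sun/Mon  2330: Mon/Tue  2331: Tue/Wed  2332: Thu/Thu  2333: Fri/Sat  2334: Sat/Sun  2335: Sun/Mon  2336: Tue/Tue  2337: Wed/Thu ✓  …(47 more)…  2385: Sun/Mon  2386: Mon/Tue  2387: Tue/Wed  2388: Thu/Thu  2389: Fri/Sat  2390: Sat/Sun  2391: Sun/Mon  2392: Tue/Tue  2393: Wed/Thu ✓  2394: Thu/Fri  2395: Fri/Sat  2396: Sun/Sun  2397: Mon/Tue  2398: Tue/Wed
Both conditions hold in: 2326, 2337, 2343, 2354, 2365, 2371, 2382, 2393 — 8.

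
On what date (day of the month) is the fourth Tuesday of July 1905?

25

July 1, 1905 is a Saturday, so the first Tuesday is the 4th.
The fourth Tuesday is 4 + 21 = 25.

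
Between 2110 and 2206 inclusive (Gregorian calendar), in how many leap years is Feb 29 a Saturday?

3

Leap years in 2110–2206: 23 of them.
Feb 29 weekday advances by 5 (mod 7) from one leap year to the next four years later (or differs when a century non-leap intervenes).
Leap-day weekdays: 2112:Mon 2116:Sat✓ 2120:Thu 2124:Tue 2128:Sun 2132:Fri 2136:Wed 2140:Mon 2144:Sat✓ 2148:Thu 2152:Tue 2156:Sun 2160:Fri 2164:Wed 2168:Mon 2172:Sat✓ 2176:Thu 2180:Tue 2184:Sun 2188:Fri 2192:Wed 2196:Mon 2204:Wed
Saturday: 2116, 2144, 2172 → 3.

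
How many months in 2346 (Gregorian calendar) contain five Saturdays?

A month of length L has five Saturdays iff its first Saturday is on day ≤ L−28 (so day 1–3 in a 31-day month, 1–2 in a 30-day month, day 1 in a leap February).
Checking each month of 2346: Jan starts Tue (31d); Feb starts Fri (28d); Mar starts Fri (31d) ✓; Apr starts Mon (30d); May starts Wed (31d); Jun starts Sat (30d) ✓; Jul starts Mon (31d); Aug starts Thu (31d) ✓; Sep starts Sun (30d); Oct starts Tue (31d); Nov starts Fri (30d) ✓; Dec starts Sun (31d).
Five-Saturday months: March, June, August, November → 4.

4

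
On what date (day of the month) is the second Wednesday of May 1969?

14

May 1, 1969 is a Thursday, so the first Wednesday is the 7th.
The second Wednesday is 7 + 7 = 14.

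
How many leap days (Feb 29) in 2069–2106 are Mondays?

1

Leap years in 2069–2106: 8 of them.
Feb 29 weekday advances by 5 (mod 7) from one leap year to the next four years later (or differs when a century non-leap intervenes).
Leap-day weekdays: 2072:Mon✓ 2076:Sat 2080:Thu 2084:Tue 2088:Sun 2092:Fri 2096:Wed 2104:Fri
Monday: 2072 → 1.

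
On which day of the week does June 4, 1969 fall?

Wednesday

January 1, 1969 is a Wednesday.
June 4 is day 155 of the year, i.e. 154 days after Jan 1.
154 mod 7 = 0, so advance 0 weekdays from Wednesday: Wednesday.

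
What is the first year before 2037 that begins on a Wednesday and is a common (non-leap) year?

Jan 1 advances by 2 weekdays after a leap year and by 1 after a common year.
2037: Jan 1 is Thursday.
2036: Tuesday (leap)
2035: Monday
2034: Sunday
2033: Saturday
2032: Thursday (leap)
2031: Wednesday
2031 begins on a Wednesday and is a common year.

2031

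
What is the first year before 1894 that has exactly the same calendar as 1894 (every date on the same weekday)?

1883

Two years share a calendar iff Jan 1 falls on the same weekday and both are leap or both are common. 1894: Jan 1 is Monday, common year.
1893: Jan 1 Sunday, common
1892: Jan 1 Friday, leap
1891: Jan 1 Thursday, common
1890: Jan 1 Wednesday, common
1889: Jan 1 Tuesday, common
1888: Jan 1 Sunday, leap
1887: Jan 1 Saturday, common
1886: Jan 1 Friday, common
1885: Jan 1 Thursday, common
1884: Jan 1 Tuesday, leap
1883: Jan 1 Monday, common
1883 matches on both conditions.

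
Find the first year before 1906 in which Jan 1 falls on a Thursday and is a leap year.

Jan 1 advances by 2 weekdays after a leap year and by 1 after a common year.
1906: Jan 1 is Monday.
1905: Sunday
1904: Friday (leap)
1903: Thursday
1902: Wednesday
1901: Tuesday
1900: Monday
1899: Sunday
1898: Saturday
1897: Friday
1896: Wednesday (leap)
1895: Tuesday
1894: Monday
1893: Sunday
1892: Friday (leap)
1891: Thursday
1890: Wednesday
1889: Tuesday
1888: Sunday (leap)
1887: Saturday
1886: Friday
1885: Thursday
1884: Tuesday (leap)
1883: Monday
1882: Sunday
1881: Saturday
1880: Thursday (leap)
1880 begins on a Thursday and is a leap year.

1880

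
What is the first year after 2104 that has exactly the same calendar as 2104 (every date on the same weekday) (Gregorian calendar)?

2132

Two years share a calendar iff Jan 1 falls on the same weekday and both are leap or both are common. 2104: Jan 1 is Tuesday, leap year.
2105: Jan 1 Thursday, common
2106: Jan 1 Friday, common
2107: Jan 1 Saturday, common
2108: Jan 1 Sunday, leap
2109: Jan 1 Tuesday, common
2110: Jan 1 Wednesday, common
2111: Jan 1 Thursday, common
2112: Jan 1 Friday, leap
2113: Jan 1 Sunday, common
2114: Jan 1 Monday, common
2115: Jan 1 Tuesday, common
2116: Jan 1 Wednesday, leap
2117: Jan 1 Friday, common
2118: Jan 1 Saturday, common
2119: Jan 1 Sunday, common
2120: Jan 1 Monday, leap
2121: Jan 1 Wednesday, common
2122: Jan 1 Thursday, common
2123: Jan 1 Friday, common
2124: Jan 1 Saturday, leap
2125: Jan 1 Monday, common
2126: Jan 1 Tuesday, common
2127: Jan 1 Wednesday, common
2128: Jan 1 Thursday, leap
2129: Jan 1 Saturday, common
2130: Jan 1 Sunday, common
2131: Jan 1 Monday, common
2132: Jan 1 Tuesday, leap
2132 matches on both conditions.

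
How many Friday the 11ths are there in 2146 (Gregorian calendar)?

Check the 11th of each month of 2146: Jan 11: Tue, Feb 11: Fri, Mar 11: Fri, Apr 11: Mon, May 11: Wed, Jun 11: Sat, Jul 11: Mon, Aug 11: Thu, Sep 11: Sun, Oct 11: Tue, Nov 11: Fri, Dec 11: Sun.
Friday occurs in February, March, November — 3 months.

3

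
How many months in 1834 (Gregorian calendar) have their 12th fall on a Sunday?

2

Check the 12th of each month of 1834: Jan 12: Sun, Feb 12: Wed, Mar 12: Wed, Apr 12: Sat, May 12: Mon, Jun 12: Thu, Jul 12: Sat, Aug 12: Tue, Sep 12: Fri, Oct 12: Sun, Nov 12: Wed, Dec 12: Fri.
Sunday occurs in January, October — 2 months.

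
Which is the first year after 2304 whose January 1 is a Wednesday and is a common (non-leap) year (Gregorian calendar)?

2313

Jan 1 advances by 2 weekdays after a leap year and by 1 after a common year.
2304: Jan 1 is Friday (leap).
2305: Sunday
2306: Monday
2307: Tuesday
2308: Wednesday (leap)
2309: Friday
2310: Saturday
2311: Sunday
2312: Monday (leap)
2313: Wednesday
2313 begins on a Wednesday and is a common year.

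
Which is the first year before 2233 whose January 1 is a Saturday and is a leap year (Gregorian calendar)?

2220

Jan 1 advances by 2 weekdays after a leap year and by 1 after a common year.
2233: Jan 1 is Tuesday.
2232: Sunday (leap)
2231: Saturday
2230: Friday
2229: Thursday
2228: Tuesday (leap)
2227: Monday
2226: Sunday
2225: Saturday
2224: Thursday (leap)
2223: Wednesday
2222: Tuesday
2221: Monday
2220: Saturday (leap)
2220 begins on a Saturday and is a leap year.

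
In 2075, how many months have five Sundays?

4

A month of length L has five Sundays iff its first Sunday is on day ≤ L−28 (so day 1–3 in a 31-day month, 1–2 in a 30-day month, day 1 in a leap February).
Checking each month of 2075: Jan starts Tue (31d); Feb starts Fri (28d); Mar starts Fri (31d) ✓; Apr starts Mon (30d); May starts Wed (31d); Jun starts Sat (30d) ✓; Jul starts Mon (31d); Aug starts Thu (31d); Sep starts Sun (30d) ✓; Oct starts Tue (31d); Nov starts Fri (30d); Dec starts Sun (31d) ✓.
Five-Sunday months: March, June, September, December → 4.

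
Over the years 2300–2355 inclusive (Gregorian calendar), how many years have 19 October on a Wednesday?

Track 19 October's weekday year by year (advancing +1, or +2 across a Feb 29):
  2300: Fri  2301: Sat (+1)  2302: Sun (+1)  2303: Mon (+1)  2304: Wed (+2) ✓
  2305: Thu (+1)  2306: Fri (+1)  2307: Sat (+1)  2308: Mon (+2)  2309: Tue (+1)
  2310: Wed (+1) ✓  2311: Thu (+1)  2312: Sat (+2)  2313: Sun (+1)  … (28 more years) …
  2342: Mon (+1)  2343: Tue (+1)  2344: Thu (+2)  2345: Fri (+1)  2346: Sat (+1)
  2347: Sun (+1)  2348: Tue (+2)  2349: Wed (+1) ✓  2350: Thu (+1)  2351: Fri (+1)
  2352: Sun (+2)  2353: Mon (+1)  2354: Tue (+1)  2355: Wed (+1) ✓
Wednesday years: 2304, 2310, 2321, 2327, 2332, 2338, 2349, 2355 — 8 in total.

8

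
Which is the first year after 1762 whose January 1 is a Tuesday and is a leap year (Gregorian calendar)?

Jan 1 advances by 2 weekdays after a leap year and by 1 after a common year.
1762: Jan 1 is Friday.
1763: Saturday
1764: Sunday (leap)
1765: Tuesday
1766: Wednesday
1767: Thursday
1768: Friday (leap)
1769: Sunday
1770: Monday
1771: Tuesday
1772: Wednesday (leap)
1773: Friday
1774: Saturday
1775: Sunday
1776: Monday (leap)
1777: Wednesday
1778: Thursday
1779: Friday
1780: Saturday (leap)
1781: Monday
1782: Tuesday
1783: Wednesday
1784: Thursday (leap)
1785: Saturday
1786: Sunday
1787: Monday
1788: Tuesday (leap)
1788 begins on a Tuesday and is a leap year.

1788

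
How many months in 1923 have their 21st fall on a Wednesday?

Check the 21st of each month of 1923: Jan 21: Sun, Feb 21: Wed, Mar 21: Wed, Apr 21: Sat, May 21: Mon, Jun 21: Thu, Jul 21: Sat, Aug 21: Tue, Sep 21: Fri, Oct 21: Sun, Nov 21: Wed, Dec 21: Fri.
Wednesday occurs in February, March, November — 3 months.

3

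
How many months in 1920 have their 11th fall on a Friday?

Check the 11th of each month of 1920: Jan 11: Sun, Feb 11: Wed, Mar 11: Thu, Apr 11: Sun, May 11: Tue, Jun 11: Fri, Jul 11: Sun, Aug 11: Wed, Sep 11: Sat, Oct 11: Mon, Nov 11: Thu, Dec 11: Sat.
Friday occurs in June — 1 month.

1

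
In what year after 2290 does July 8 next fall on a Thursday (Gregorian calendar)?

2297

From one year to the next, a fixed date's weekday advances by 1, or by 2 when a Feb 29 lies between the two dates.
2290: July 8 is Tuesday.
2291: Wednesday (+1)
2292: Friday (+2)
2293: Saturday (+1)
2294: Sunday (+1)
2295: Monday (+1)
2296: Wednesday (+2)
2297: Thursday (+1)
July 8 falls on a Thursday in 2297.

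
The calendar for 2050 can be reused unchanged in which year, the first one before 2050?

2039

Two years share a calendar iff Jan 1 falls on the same weekday and both are leap or both are common. 2050: Jan 1 is Saturday, common year.
2049: Jan 1 Friday, common
2048: Jan 1 Wednesday, leap
2047: Jan 1 Tuesday, common
2046: Jan 1 Monday, common
2045: Jan 1 Sunday, common
2044: Jan 1 Friday, leap
2043: Jan 1 Thursday, common
2042: Jan 1 Wednesday, common
2041: Jan 1 Tuesday, common
2040: Jan 1 Sunday, leap
2039: Jan 1 Saturday, common
2039 matches on both conditions.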